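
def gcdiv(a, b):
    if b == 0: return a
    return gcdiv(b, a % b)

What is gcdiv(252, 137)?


gcdiv(252, 137) = gcdiv(137, 115)
gcdiv(137, 115) = gcdiv(115, 22)
gcdiv(115, 22) = gcdiv(22, 5)
gcdiv(22, 5) = gcdiv(5, 2)
gcdiv(5, 2) = gcdiv(2, 1)
gcdiv(2, 1) = gcdiv(1, 0)
gcdiv(1, 0) = 1  (base case)

1


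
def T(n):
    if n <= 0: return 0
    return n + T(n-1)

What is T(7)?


T(7)
= 7 + 6 + 5 + 4 + 3 + 2 + 1 + T(0)
= 7 + 6 + 5 + 4 + 3 + 2 + 1 + 0
= 28

28


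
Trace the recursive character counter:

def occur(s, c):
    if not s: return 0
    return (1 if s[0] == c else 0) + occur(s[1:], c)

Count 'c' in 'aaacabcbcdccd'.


s[0]='a' != 'c' -> 0
s[0]='a' != 'c' -> 0
s[0]='a' != 'c' -> 0
s[0]='c' == 'c' -> 1
s[0]='a' != 'c' -> 0
s[0]='b' != 'c' -> 0
s[0]='c' == 'c' -> 1
s[0]='b' != 'c' -> 0
s[0]='c' == 'c' -> 1
s[0]='d' != 'c' -> 0
s[0]='c' == 'c' -> 1
s[0]='c' == 'c' -> 1
s[0]='d' != 'c' -> 0
Sum: 0 + 0 + 0 + 1 + 0 + 0 + 1 + 0 + 1 + 0 + 1 + 1 + 0 = 5

5


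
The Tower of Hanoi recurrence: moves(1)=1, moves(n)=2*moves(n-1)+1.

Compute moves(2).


moves(2) = 2 * moves(1) + 1
moves(1) = 1  (base case)
moves(2) = 2 * 1 + 1 = 3

3


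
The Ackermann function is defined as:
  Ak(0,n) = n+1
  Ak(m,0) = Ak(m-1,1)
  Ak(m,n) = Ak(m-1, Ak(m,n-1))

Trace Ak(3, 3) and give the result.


Ak(3, 3) = Ak(2, Ak(3, 2))
  Ak(3, 2) = Ak(2, Ak(3, 1))
    Ak(3, 1) = Ak(2, Ak(3, 0))
      Ak(3, 0) = Ak(2, 1)
        Ak(2, 1) = Ak(1, Ak(2, 0))
          Ak(2, 0) = Ak(1, 1)
          Ak(1, 1) = Ak(0, Ak(1, 0))
          Ak(1, 0) = Ak(0, 1)
          Ak(0, 1) = 2
            = Ak(0, 2)
          Ak(0, 2) = 3
          = Ak(1, 3)
          Ak(1, 3) = Ak(0, Ak(1, 2))
          Ak(1, 2) = Ak(0, Ak(1, 1))
          Ak(1, 1) = Ak(0, Ak(1, 0))
          Ak(1, 0) = Ak(0, 1)
          Ak(0, 1) = 2
            = Ak(0, 2)
          Ak(0, 2) = 3
            = Ak(0, 3)
          Ak(0, 3) = 4
            = Ak(0, 4)
          Ak(0, 4) = 5
      = Ak(2, 5)
      Ak(2, 5) = Ak(1, Ak(2, 4))
... (trace truncated)
Result: Ak(3, 3) = 61

61


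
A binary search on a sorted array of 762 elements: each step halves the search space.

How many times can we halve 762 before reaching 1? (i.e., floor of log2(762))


762 / 2 = 381
381 / 2 = 190
190 / 2 = 95
95 / 2 = 47
47 / 2 = 23
23 / 2 = 11
11 / 2 = 5
5 / 2 = 2
2 / 2 = 1
Reached 1 after 9 halvings

9


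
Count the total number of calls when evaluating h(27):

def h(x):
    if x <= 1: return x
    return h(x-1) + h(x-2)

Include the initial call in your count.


Let C(n) = total calls for h(n)
C(0) = 1, C(1) = 1
C(2) = 1 + C(1) + C(0) = 1 + 1 + 1 = 3
C(3) = 1 + C(2) + C(1) = 1 + 3 + 1 = 5
C(4) = 1 + C(3) + C(2) = 1 + 5 + 3 = 9
C(5) = 1 + C(4) + C(3) = 1 + 9 + 5 = 15
C(6) = 1 + C(5) + C(4) = 1 + 15 + 9 = 25
C(7) = 1 + C(6) + C(5) = 1 + 25 + 15 = 41
C(8) = 1 + C(7) + C(6) = 1 + 41 + 25 = 67
C(9) = 1 + C(8) + C(7) = 1 + 67 + 41 = 109
C(10) = 1 + C(9) + C(8) = 1 + 109 + 67 = 177
C(11) = 1 + C(10) + C(9) = 1 + 177 + 109 = 287
C(12) = 1 + C(11) + C(10) = 1 + 287 + 177 = 465
C(13) = 1 + C(12) + C(11) = 1 + 465 + 287 = 753
C(14) = 1 + C(13) + C(12) = 1 + 753 + 465 = 1219
C(15) = 1 + C(14) + C(13) = 1 + 1219 + 753 = 1973
C(16) = 1 + C(15) + C(14) = 1 + 1973 + 1219 = 3193
C(17) = 1 + C(16) + C(15) = 1 + 3193 + 1973 = 5167
C(18) = 1 + C(17) + C(16) = 1 + 5167 + 3193 = 8361
C(19) = 1 + C(18) + C(17) = 1 + 8361 + 5167 = 13529
C(20) = 1 + C(19) + C(18) = 1 + 13529 + 8361 = 21891
C(21) = 1 + C(20) + C(19) = 1 + 21891 + 13529 = 35421
C(22) = 1 + C(21) + C(20) = 1 + 35421 + 21891 = 57313
C(23) = 1 + C(22) + C(21) = 1 + 57313 + 35421 = 92735
C(24) = 1 + C(23) + C(22) = 1 + 92735 + 57313 = 150049
C(25) = 1 + C(24) + C(23) = 1 + 150049 + 92735 = 242785
C(26) = 1 + C(25) + C(24) = 1 + 242785 + 150049 = 392835
C(27) = 1 + C(26) + C(25) = 1 + 392835 + 242785 = 635621

635621


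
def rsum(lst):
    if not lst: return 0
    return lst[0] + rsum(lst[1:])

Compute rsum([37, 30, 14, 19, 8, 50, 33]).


rsum([37, 30, 14, 19, 8, 50, 33]) = 37 + rsum([30, 14, 19, 8, 50, 33])
rsum([30, 14, 19, 8, 50, 33]) = 30 + rsum([14, 19, 8, 50, 33])
rsum([14, 19, 8, 50, 33]) = 14 + rsum([19, 8, 50, 33])
rsum([19, 8, 50, 33]) = 19 + rsum([8, 50, 33])
rsum([8, 50, 33]) = 8 + rsum([50, 33])
rsum([50, 33]) = 50 + rsum([33])
rsum([33]) = 33 + rsum([])
rsum([]) = 0  (base case)
Total: 37 + 30 + 14 + 19 + 8 + 50 + 33 + 0 = 191

191


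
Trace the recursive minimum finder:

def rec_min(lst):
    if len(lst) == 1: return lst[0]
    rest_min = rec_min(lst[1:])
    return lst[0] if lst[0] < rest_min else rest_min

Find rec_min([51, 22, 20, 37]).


rec_min([51, 22, 20, 37]): compare 51 with rec_min([22, 20, 37])
rec_min([22, 20, 37]): compare 22 with rec_min([20, 37])
rec_min([20, 37]): compare 20 with rec_min([37])
rec_min([37]) = 37  (base case)
Compare 20 with 37 -> 20
Compare 22 with 20 -> 20
Compare 51 with 20 -> 20

20


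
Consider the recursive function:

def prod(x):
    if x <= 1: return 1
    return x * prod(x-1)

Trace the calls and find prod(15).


prod(15)
= 15 * prod(14)
= 15 * 14 * prod(13)
= 15 * 14 * 13 * prod(12)
= 15 * 14 * 13 * 12 * prod(11)
= 15 * 14 * 13 * 12 * 11 * prod(10)
= 15 * 14 * 13 * 12 * 11 * 10 * prod(9)
= 15 * 14 * 13 * 12 * 11 * 10 * 9 * prod(8)
= 15 * 14 * 13 * 12 * 11 * 10 * 9 * 8 * prod(7)
= 15 * 14 * 13 * 12 * 11 * 10 * 9 * 8 * 7 * prod(6)
= 15 * 14 * 13 * 12 * 11 * 10 * 9 * 8 * 7 * 6 * prod(5)
= 15 * 14 * 13 * 12 * 11 * 10 * 9 * 8 * 7 * 6 * 5 * prod(4)
= 15 * 14 * 13 * 12 * 11 * 10 * 9 * 8 * 7 * 6 * 5 * 4 * prod(3)
= 15 * 14 * 13 * 12 * 11 * 10 * 9 * 8 * 7 * 6 * 5 * 4 * 3 * prod(2)
= 15 * 14 * 13 * 12 * 11 * 10 * 9 * 8 * 7 * 6 * 5 * 4 * 3 * 2 * prod(1)
= 15 * 14 * 13 * 12 * 11 * 10 * 9 * 8 * 7 * 6 * 5 * 4 * 3 * 2 * 1
= 1307674368000

1307674368000


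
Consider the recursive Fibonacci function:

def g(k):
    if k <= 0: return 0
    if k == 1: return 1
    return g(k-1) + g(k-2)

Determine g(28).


Computing g(28) bottom-up:
g(0) = 0
g(1) = 1
g(2) = g(1) + g(0) = 1 + 0 = 1
g(3) = g(2) + g(1) = 1 + 1 = 2
g(4) = g(3) + g(2) = 2 + 1 = 3
g(5) = g(4) + g(3) = 3 + 2 = 5
g(6) = g(5) + g(4) = 5 + 3 = 8
g(7) = g(6) + g(5) = 8 + 5 = 13
g(8) = g(7) + g(6) = 13 + 8 = 21
g(9) = g(8) + g(7) = 21 + 13 = 34
g(10) = g(9) + g(8) = 34 + 21 = 55
g(11) = g(10) + g(9) = 55 + 34 = 89
g(12) = g(11) + g(10) = 89 + 55 = 144
g(13) = g(12) + g(11) = 144 + 89 = 233
g(14) = g(13) + g(12) = 233 + 144 = 377
g(15) = g(14) + g(13) = 377 + 233 = 610
g(16) = g(15) + g(14) = 610 + 377 = 987
g(17) = g(16) + g(15) = 987 + 610 = 1597
g(18) = g(17) + g(16) = 1597 + 987 = 2584
g(19) = g(18) + g(17) = 2584 + 1597 = 4181
g(20) = g(19) + g(18) = 4181 + 2584 = 6765
g(21) = g(20) + g(19) = 6765 + 4181 = 10946
g(22) = g(21) + g(20) = 10946 + 6765 = 17711
g(23) = g(22) + g(21) = 17711 + 10946 = 28657
g(24) = g(23) + g(22) = 28657 + 17711 = 46368
g(25) = g(24) + g(23) = 46368 + 28657 = 75025
g(26) = g(25) + g(24) = 75025 + 46368 = 121393
g(27) = g(26) + g(25) = 121393 + 75025 = 196418
g(28) = g(27) + g(26) = 196418 + 121393 = 317811

317811


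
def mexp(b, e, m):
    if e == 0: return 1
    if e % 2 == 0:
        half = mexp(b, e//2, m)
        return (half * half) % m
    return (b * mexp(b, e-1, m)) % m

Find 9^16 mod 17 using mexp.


mexp(9, 16, 17): e is even, compute mexp(9, 8, 17)
  mexp(9, 8, 17): e is even, compute mexp(9, 4, 17)
    mexp(9, 4, 17): e is even, compute mexp(9, 2, 17)
      mexp(9, 2, 17): e is even, compute mexp(9, 1, 17)
        mexp(9, 1, 17): e is odd, compute mexp(9, 0, 17)
          mexp(9, 0, 17) = 1
        (9 * 1) % 17 = 9
      half=9, (9*9) % 17 = 13
    half=13, (13*13) % 17 = 16
  half=16, (16*16) % 17 = 1
half=1, (1*1) % 17 = 1

1


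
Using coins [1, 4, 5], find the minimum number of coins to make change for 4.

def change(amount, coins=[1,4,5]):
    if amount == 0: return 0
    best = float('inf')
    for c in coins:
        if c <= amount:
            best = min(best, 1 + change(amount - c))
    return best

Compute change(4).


Building up with DP:
change(0) = 0
change(1) = min(1+change(0)=1+0=1) = 1
change(2) = min(1+change(1)=1+1=2) = 2
change(3) = min(1+change(2)=1+2=3) = 3
change(4) = min(1+change(3)=1+3=4, 1+change(0)=1+0=1) = 1

1


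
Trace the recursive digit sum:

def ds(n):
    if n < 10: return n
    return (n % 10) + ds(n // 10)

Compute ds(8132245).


ds(8132245) = 5 + ds(813224)
ds(813224) = 4 + ds(81322)
ds(81322) = 2 + ds(8132)
ds(8132) = 2 + ds(813)
ds(813) = 3 + ds(81)
ds(81) = 1 + ds(8)
ds(8) = 8  (base case)
Total: 5 + 4 + 2 + 2 + 3 + 1 + 8 = 25

25


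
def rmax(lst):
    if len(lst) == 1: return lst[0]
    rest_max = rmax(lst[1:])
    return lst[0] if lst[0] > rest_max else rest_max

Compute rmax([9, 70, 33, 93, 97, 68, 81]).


rmax([9, 70, 33, 93, 97, 68, 81]): compare 9 with rmax([70, 33, 93, 97, 68, 81])
rmax([70, 33, 93, 97, 68, 81]): compare 70 with rmax([33, 93, 97, 68, 81])
rmax([33, 93, 97, 68, 81]): compare 33 with rmax([93, 97, 68, 81])
rmax([93, 97, 68, 81]): compare 93 with rmax([97, 68, 81])
rmax([97, 68, 81]): compare 97 with rmax([68, 81])
rmax([68, 81]): compare 68 with rmax([81])
rmax([81]) = 81  (base case)
Compare 68 with 81 -> 81
Compare 97 with 81 -> 97
Compare 93 with 97 -> 97
Compare 33 with 97 -> 97
Compare 70 with 97 -> 97
Compare 9 with 97 -> 97

97


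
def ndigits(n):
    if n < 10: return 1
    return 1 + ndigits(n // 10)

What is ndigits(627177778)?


ndigits(627177778) = 1 + ndigits(62717777)
ndigits(62717777) = 1 + ndigits(6271777)
ndigits(6271777) = 1 + ndigits(627177)
ndigits(627177) = 1 + ndigits(62717)
ndigits(62717) = 1 + ndigits(6271)
ndigits(6271) = 1 + ndigits(627)
ndigits(627) = 1 + ndigits(62)
ndigits(62) = 1 + ndigits(6)
ndigits(6) = 1  (base case: 6 < 10)
Unwinding: 1 + 1 + 1 + 1 + 1 + 1 + 1 + 1 + 1 = 9

9


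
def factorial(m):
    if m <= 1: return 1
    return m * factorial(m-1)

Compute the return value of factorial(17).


factorial(17)
= 17 * factorial(16)
= 17 * 16 * factorial(15)
= 17 * 16 * 15 * factorial(14)
= 17 * 16 * 15 * 14 * factorial(13)
= 17 * 16 * 15 * 14 * 13 * factorial(12)
= 17 * 16 * 15 * 14 * 13 * 12 * factorial(11)
= 17 * 16 * 15 * 14 * 13 * 12 * 11 * factorial(10)
= 17 * 16 * 15 * 14 * 13 * 12 * 11 * 10 * factorial(9)
= 17 * 16 * 15 * 14 * 13 * 12 * 11 * 10 * 9 * factorial(8)
= 17 * 16 * 15 * 14 * 13 * 12 * 11 * 10 * 9 * 8 * factorial(7)
= 17 * 16 * 15 * 14 * 13 * 12 * 11 * 10 * 9 * 8 * 7 * factorial(6)
= 17 * 16 * 15 * 14 * 13 * 12 * 11 * 10 * 9 * 8 * 7 * 6 * factorial(5)
= 17 * 16 * 15 * 14 * 13 * 12 * 11 * 10 * 9 * 8 * 7 * 6 * 5 * factorial(4)
= 17 * 16 * 15 * 14 * 13 * 12 * 11 * 10 * 9 * 8 * 7 * 6 * 5 * 4 * factorial(3)
= 17 * 16 * 15 * 14 * 13 * 12 * 11 * 10 * 9 * 8 * 7 * 6 * 5 * 4 * 3 * factorial(2)
= 17 * 16 * 15 * 14 * 13 * 12 * 11 * 10 * 9 * 8 * 7 * 6 * 5 * 4 * 3 * 2 * factorial(1)
= 17 * 16 * 15 * 14 * 13 * 12 * 11 * 10 * 9 * 8 * 7 * 6 * 5 * 4 * 3 * 2 * 1
= 355687428096000

355687428096000


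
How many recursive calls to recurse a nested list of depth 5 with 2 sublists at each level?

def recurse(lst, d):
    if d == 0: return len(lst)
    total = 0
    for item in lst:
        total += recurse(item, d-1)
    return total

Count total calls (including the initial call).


At depth 0 (root): 1 call
At depth 1: each of 1 parents calls recurse on 2 children = 2 calls
At depth 2: each of 2 parents calls recurse on 2 children = 4 calls
At depth 3: each of 4 parents calls recurse on 2 children = 8 calls
At depth 4: each of 8 parents calls recurse on 2 children = 16 calls
At depth 5: each of 16 parents calls recurse on 2 children = 32 calls
Total: 1 + 2 + 4 + 8 + 16 + 32 = 63

63


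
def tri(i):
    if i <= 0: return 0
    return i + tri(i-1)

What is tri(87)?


tri(87)
= 87 + 86 + 85 + 84 + 83 + 82 + 81 + 80 + 79 + 78 + 77 + 76 + 75 + 74 + 73 + 72 + 71 + 70 + 69 + 68 + 67 + 66 + 65 + 64 + 63 + 62 + 61 + 60 + 59 + 58 + 57 + 56 + 55 + 54 + 53 + 52 + 51 + 50 + 49 + 48 + 47 + 46 + 45 + 44 + 43 + 42 + 41 + 40 + 39 + 38 + 37 + 36 + 35 + 34 + 33 + 32 + 31 + 30 + 29 + 28 + 27 + 26 + 25 + 24 + 23 + 22 + 21 + 20 + 19 + 18 + 17 + 16 + 15 + 14 + 13 + 12 + 11 + 10 + 9 + 8 + 7 + 6 + 5 + 4 + 3 + 2 + 1 + tri(0)
= 87 + 86 + 85 + 84 + 83 + 82 + 81 + 80 + 79 + 78 + 77 + 76 + 75 + 74 + 73 + 72 + 71 + 70 + 69 + 68 + 67 + 66 + 65 + 64 + 63 + 62 + 61 + 60 + 59 + 58 + 57 + 56 + 55 + 54 + 53 + 52 + 51 + 50 + 49 + 48 + 47 + 46 + 45 + 44 + 43 + 42 + 41 + 40 + 39 + 38 + 37 + 36 + 35 + 34 + 33 + 32 + 31 + 30 + 29 + 28 + 27 + 26 + 25 + 24 + 23 + 22 + 21 + 20 + 19 + 18 + 17 + 16 + 15 + 14 + 13 + 12 + 11 + 10 + 9 + 8 + 7 + 6 + 5 + 4 + 3 + 2 + 1 + 0
= 3828

3828


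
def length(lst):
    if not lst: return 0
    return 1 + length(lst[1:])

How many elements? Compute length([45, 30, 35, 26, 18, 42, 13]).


length([45, 30, 35, 26, 18, 42, 13]) = 1 + length([30, 35, 26, 18, 42, 13])
length([30, 35, 26, 18, 42, 13]) = 1 + length([35, 26, 18, 42, 13])
length([35, 26, 18, 42, 13]) = 1 + length([26, 18, 42, 13])
length([26, 18, 42, 13]) = 1 + length([18, 42, 13])
length([18, 42, 13]) = 1 + length([42, 13])
length([42, 13]) = 1 + length([13])
length([13]) = 1 + length([])
length([]) = 0  (base case)
Unwinding: 1 + 1 + 1 + 1 + 1 + 1 + 1 + 0 = 7

7


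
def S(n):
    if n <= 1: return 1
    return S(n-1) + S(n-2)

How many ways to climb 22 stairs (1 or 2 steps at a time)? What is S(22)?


Building up from base cases:
S(0) = 1
S(1) = 1
S(2) = S(1) + S(0) = 1 + 1 = 2
S(3) = S(2) + S(1) = 2 + 1 = 3
S(4) = S(3) + S(2) = 3 + 2 = 5
S(5) = S(4) + S(3) = 5 + 3 = 8
S(6) = S(5) + S(4) = 8 + 5 = 13
S(7) = S(6) + S(5) = 13 + 8 = 21
S(8) = S(7) + S(6) = 21 + 13 = 34
S(9) = S(8) + S(7) = 34 + 21 = 55
S(10) = S(9) + S(8) = 55 + 34 = 89
S(11) = S(10) + S(9) = 89 + 55 = 144
S(12) = S(11) + S(10) = 144 + 89 = 233
S(13) = S(12) + S(11) = 233 + 144 = 377
S(14) = S(13) + S(12) = 377 + 233 = 610
S(15) = S(14) + S(13) = 610 + 377 = 987
S(16) = S(15) + S(14) = 987 + 610 = 1597
S(17) = S(16) + S(15) = 1597 + 987 = 2584
S(18) = S(17) + S(16) = 2584 + 1597 = 4181
S(19) = S(18) + S(17) = 4181 + 2584 = 6765
S(20) = S(19) + S(18) = 6765 + 4181 = 10946
S(21) = S(20) + S(19) = 10946 + 6765 = 17711
S(22) = S(21) + S(20) = 17711 + 10946 = 28657

28657


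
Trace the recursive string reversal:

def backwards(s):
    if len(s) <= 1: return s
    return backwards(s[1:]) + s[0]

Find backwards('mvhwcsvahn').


backwards('mvhwcsvahn') = backwards('vhwcsvahn') + 'm'
backwards('vhwcsvahn') = backwards('hwcsvahn') + 'v'
backwards('hwcsvahn') = backwards('wcsvahn') + 'h'
backwards('wcsvahn') = backwards('csvahn') + 'w'
backwards('csvahn') = backwards('svahn') + 'c'
backwards('svahn') = backwards('vahn') + 's'
backwards('vahn') = backwards('ahn') + 'v'
backwards('ahn') = backwards('hn') + 'a'
backwards('hn') = backwards('n') + 'h'
backwards('n') = 'n'  (base case)
Concatenating: 'n' + 'h' + 'a' + 'v' + 's' + 'c' + 'w' + 'h' + 'v' + 'm' = 'nhavscwhvm'

nhavscwhvm


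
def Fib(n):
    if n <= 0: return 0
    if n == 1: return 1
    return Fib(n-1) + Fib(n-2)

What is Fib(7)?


Computing Fib(7) bottom-up:
Fib(0) = 0
Fib(1) = 1
Fib(2) = Fib(1) + Fib(0) = 1 + 0 = 1
Fib(3) = Fib(2) + Fib(1) = 1 + 1 = 2
Fib(4) = Fib(3) + Fib(2) = 2 + 1 = 3
Fib(5) = Fib(4) + Fib(3) = 3 + 2 = 5
Fib(6) = Fib(5) + Fib(4) = 5 + 3 = 8
Fib(7) = Fib(6) + Fib(5) = 8 + 5 = 13

13


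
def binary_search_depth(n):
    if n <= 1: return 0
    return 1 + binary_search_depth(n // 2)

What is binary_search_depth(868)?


868 / 2 = 434
434 / 2 = 217
217 / 2 = 108
108 / 2 = 54
54 / 2 = 27
27 / 2 = 13
13 / 2 = 6
6 / 2 = 3
3 / 2 = 1
Reached 1 after 9 halvings

9


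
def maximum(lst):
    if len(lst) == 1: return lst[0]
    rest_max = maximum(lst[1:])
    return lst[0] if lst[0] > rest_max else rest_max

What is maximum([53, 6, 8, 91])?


maximum([53, 6, 8, 91]): compare 53 with maximum([6, 8, 91])
maximum([6, 8, 91]): compare 6 with maximum([8, 91])
maximum([8, 91]): compare 8 with maximum([91])
maximum([91]) = 91  (base case)
Compare 8 with 91 -> 91
Compare 6 with 91 -> 91
Compare 53 with 91 -> 91

91


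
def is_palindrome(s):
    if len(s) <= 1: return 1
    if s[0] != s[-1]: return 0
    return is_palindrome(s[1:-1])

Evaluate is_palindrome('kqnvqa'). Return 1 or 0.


is_palindrome('kqnvqa'): s[0]='k' != s[-1]='a' -> return 0
Result: 0 (not a palindrome)

0


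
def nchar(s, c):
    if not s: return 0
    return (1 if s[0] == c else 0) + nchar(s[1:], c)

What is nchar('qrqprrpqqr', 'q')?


s[0]='q' == 'q' -> 1
s[0]='r' != 'q' -> 0
s[0]='q' == 'q' -> 1
s[0]='p' != 'q' -> 0
s[0]='r' != 'q' -> 0
s[0]='r' != 'q' -> 0
s[0]='p' != 'q' -> 0
s[0]='q' == 'q' -> 1
s[0]='q' == 'q' -> 1
s[0]='r' != 'q' -> 0
Sum: 1 + 0 + 1 + 0 + 0 + 0 + 0 + 1 + 1 + 0 = 4

4


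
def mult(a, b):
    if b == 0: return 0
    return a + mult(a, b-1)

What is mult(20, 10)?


mult(20, 10) = 20 + mult(20, 9)
mult(20, 9) = 20 + mult(20, 8)
mult(20, 8) = 20 + mult(20, 7)
mult(20, 7) = 20 + mult(20, 6)
mult(20, 6) = 20 + mult(20, 5)
mult(20, 5) = 20 + mult(20, 4)
mult(20, 4) = 20 + mult(20, 3)
mult(20, 3) = 20 + mult(20, 2)
mult(20, 2) = 20 + mult(20, 1)
mult(20, 1) = 20 + mult(20, 0)
mult(20, 0) = 0  (base case)
Total: 20 + 20 + 20 + 20 + 20 + 20 + 20 + 20 + 20 + 20 + 0 = 200

200


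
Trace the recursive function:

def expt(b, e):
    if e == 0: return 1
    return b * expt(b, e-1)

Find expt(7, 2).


expt(7, 2)
= 7 * expt(7, 1)
= 7 * 7 * expt(7, 0)
= 7 * 7 * 1
= 49

49


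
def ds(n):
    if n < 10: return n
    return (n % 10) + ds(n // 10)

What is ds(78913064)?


ds(78913064) = 4 + ds(7891306)
ds(7891306) = 6 + ds(789130)
ds(789130) = 0 + ds(78913)
ds(78913) = 3 + ds(7891)
ds(7891) = 1 + ds(789)
ds(789) = 9 + ds(78)
ds(78) = 8 + ds(7)
ds(7) = 7  (base case)
Total: 4 + 6 + 0 + 3 + 1 + 9 + 8 + 7 = 38

38


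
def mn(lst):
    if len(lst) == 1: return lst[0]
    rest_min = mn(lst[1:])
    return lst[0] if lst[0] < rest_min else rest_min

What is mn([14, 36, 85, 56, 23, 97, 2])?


mn([14, 36, 85, 56, 23, 97, 2]): compare 14 with mn([36, 85, 56, 23, 97, 2])
mn([36, 85, 56, 23, 97, 2]): compare 36 with mn([85, 56, 23, 97, 2])
mn([85, 56, 23, 97, 2]): compare 85 with mn([56, 23, 97, 2])
mn([56, 23, 97, 2]): compare 56 with mn([23, 97, 2])
mn([23, 97, 2]): compare 23 with mn([97, 2])
mn([97, 2]): compare 97 with mn([2])
mn([2]) = 2  (base case)
Compare 97 with 2 -> 2
Compare 23 with 2 -> 2
Compare 56 with 2 -> 2
Compare 85 with 2 -> 2
Compare 36 with 2 -> 2
Compare 14 with 2 -> 2

2


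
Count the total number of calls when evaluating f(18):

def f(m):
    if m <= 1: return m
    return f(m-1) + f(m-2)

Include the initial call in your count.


Let C(n) = total calls for f(n)
C(0) = 1, C(1) = 1
C(2) = 1 + C(1) + C(0) = 1 + 1 + 1 = 3
C(3) = 1 + C(2) + C(1) = 1 + 3 + 1 = 5
C(4) = 1 + C(3) + C(2) = 1 + 5 + 3 = 9
C(5) = 1 + C(4) + C(3) = 1 + 9 + 5 = 15
C(6) = 1 + C(5) + C(4) = 1 + 15 + 9 = 25
C(7) = 1 + C(6) + C(5) = 1 + 25 + 15 = 41
C(8) = 1 + C(7) + C(6) = 1 + 41 + 25 = 67
C(9) = 1 + C(8) + C(7) = 1 + 67 + 41 = 109
C(10) = 1 + C(9) + C(8) = 1 + 109 + 67 = 177
C(11) = 1 + C(10) + C(9) = 1 + 177 + 109 = 287
C(12) = 1 + C(11) + C(10) = 1 + 287 + 177 = 465
C(13) = 1 + C(12) + C(11) = 1 + 465 + 287 = 753
C(14) = 1 + C(13) + C(12) = 1 + 753 + 465 = 1219
C(15) = 1 + C(14) + C(13) = 1 + 1219 + 753 = 1973
C(16) = 1 + C(15) + C(14) = 1 + 1973 + 1219 = 3193
C(17) = 1 + C(16) + C(15) = 1 + 3193 + 1973 = 5167
C(18) = 1 + C(17) + C(16) = 1 + 5167 + 3193 = 8361

8361


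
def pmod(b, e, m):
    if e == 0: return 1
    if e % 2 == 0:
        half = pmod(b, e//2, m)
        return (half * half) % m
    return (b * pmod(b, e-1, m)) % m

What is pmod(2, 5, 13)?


pmod(2, 5, 13): e is odd, compute pmod(2, 4, 13)
  pmod(2, 4, 13): e is even, compute pmod(2, 2, 13)
    pmod(2, 2, 13): e is even, compute pmod(2, 1, 13)
      pmod(2, 1, 13): e is odd, compute pmod(2, 0, 13)
        pmod(2, 0, 13) = 1
      (2 * 1) % 13 = 2
    half=2, (2*2) % 13 = 4
  half=4, (4*4) % 13 = 3
(2 * 3) % 13 = 6

6


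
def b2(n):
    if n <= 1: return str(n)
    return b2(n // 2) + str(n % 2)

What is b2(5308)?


b2(5308) = b2(2654) + '0'
b2(2654) = b2(1327) + '0'
b2(1327) = b2(663) + '1'
b2(663) = b2(331) + '1'
b2(331) = b2(165) + '1'
b2(165) = b2(82) + '1'
b2(82) = b2(41) + '0'
b2(41) = b2(20) + '1'
b2(20) = b2(10) + '0'
b2(10) = b2(5) + '0'
b2(5) = b2(2) + '1'
b2(2) = b2(1) + '0'
b2(1) = '1'  (base case)
Concatenating: '1' + '0' + '1' + '0' + '0' + '1' + '0' + '1' + '1' + '1' + '1' + '0' + '0' = '1010010111100'

1010010111100


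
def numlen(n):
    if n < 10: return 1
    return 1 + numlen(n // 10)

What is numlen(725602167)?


numlen(725602167) = 1 + numlen(72560216)
numlen(72560216) = 1 + numlen(7256021)
numlen(7256021) = 1 + numlen(725602)
numlen(725602) = 1 + numlen(72560)
numlen(72560) = 1 + numlen(7256)
numlen(7256) = 1 + numlen(725)
numlen(725) = 1 + numlen(72)
numlen(72) = 1 + numlen(7)
numlen(7) = 1  (base case: 7 < 10)
Unwinding: 1 + 1 + 1 + 1 + 1 + 1 + 1 + 1 + 1 = 9

9


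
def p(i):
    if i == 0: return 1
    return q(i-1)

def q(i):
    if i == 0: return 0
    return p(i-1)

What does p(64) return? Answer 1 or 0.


p(64) = q(63)
q(63) = p(62)
p(62) = q(61)
q(61) = p(60)
p(60) = q(59)
q(59) = p(58)
p(58) = q(57)
q(57) = p(56)
p(56) = q(55)
q(55) = p(54)
p(54) = q(53)
q(53) = p(52)
p(52) = q(51)
q(51) = p(50)
p(50) = q(49)
q(49) = p(48)
p(48) = q(47)
q(47) = p(46)
p(46) = q(45)
q(45) = p(44)
p(44) = q(43)
q(43) = p(42)
p(42) = q(41)
q(41) = p(40)
p(40) = q(39)
q(39) = p(38)
p(38) = q(37)
q(37) = p(36)
p(36) = q(35)
q(35) = p(34)
p(34) = q(33)
q(33) = p(32)
p(32) = q(31)
q(31) = p(30)
p(30) = q(29)
q(29) = p(28)
p(28) = q(27)
q(27) = p(26)
p(26) = q(25)
q(25) = p(24)
p(24) = q(23)
q(23) = p(22)
p(22) = q(21)
q(21) = p(20)
p(20) = q(19)
q(19) = p(18)
p(18) = q(17)
q(17) = p(16)
p(16) = q(15)
q(15) = p(14)
p(14) = q(13)
q(13) = p(12)
p(12) = q(11)
q(11) = p(10)
p(10) = q(9)
q(9) = p(8)
p(8) = q(7)
q(7) = p(6)
p(6) = q(5)
q(5) = p(4)
p(4) = q(3)
q(3) = p(2)
p(2) = q(1)
q(1) = p(0)
p(0) = 1  (base case)
Result: 1

1


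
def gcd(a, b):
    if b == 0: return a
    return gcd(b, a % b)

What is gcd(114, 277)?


gcd(114, 277) = gcd(277, 114)
gcd(277, 114) = gcd(114, 49)
gcd(114, 49) = gcd(49, 16)
gcd(49, 16) = gcd(16, 1)
gcd(16, 1) = gcd(1, 0)
gcd(1, 0) = 1  (base case)

1


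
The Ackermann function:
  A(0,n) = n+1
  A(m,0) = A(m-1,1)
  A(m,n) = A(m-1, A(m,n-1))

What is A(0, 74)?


A(0, 74) = 75
Result: A(0, 74) = 75

75


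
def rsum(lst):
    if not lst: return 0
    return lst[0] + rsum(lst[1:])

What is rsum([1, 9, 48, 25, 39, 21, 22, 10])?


rsum([1, 9, 48, 25, 39, 21, 22, 10]) = 1 + rsum([9, 48, 25, 39, 21, 22, 10])
rsum([9, 48, 25, 39, 21, 22, 10]) = 9 + rsum([48, 25, 39, 21, 22, 10])
rsum([48, 25, 39, 21, 22, 10]) = 48 + rsum([25, 39, 21, 22, 10])
rsum([25, 39, 21, 22, 10]) = 25 + rsum([39, 21, 22, 10])
rsum([39, 21, 22, 10]) = 39 + rsum([21, 22, 10])
rsum([21, 22, 10]) = 21 + rsum([22, 10])
rsum([22, 10]) = 22 + rsum([10])
rsum([10]) = 10 + rsum([])
rsum([]) = 0  (base case)
Total: 1 + 9 + 48 + 25 + 39 + 21 + 22 + 10 + 0 = 175

175


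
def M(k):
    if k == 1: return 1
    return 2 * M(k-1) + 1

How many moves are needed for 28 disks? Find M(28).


M(28) = 2 * M(27) + 1
M(27) = 2 * M(26) + 1
M(26) = 2 * M(25) + 1
M(25) = 2 * M(24) + 1
M(24) = 2 * M(23) + 1
M(23) = 2 * M(22) + 1
M(22) = 2 * M(21) + 1
M(21) = 2 * M(20) + 1
M(20) = 2 * M(19) + 1
M(19) = 2 * M(18) + 1
M(18) = 2 * M(17) + 1
M(17) = 2 * M(16) + 1
M(16) = 2 * M(15) + 1
M(15) = 2 * M(14) + 1
M(14) = 2 * M(13) + 1
M(13) = 2 * M(12) + 1
M(12) = 2 * M(11) + 1
M(11) = 2 * M(10) + 1
M(10) = 2 * M(9) + 1
M(9) = 2 * M(8) + 1
M(8) = 2 * M(7) + 1
M(7) = 2 * M(6) + 1
M(6) = 2 * M(5) + 1
M(5) = 2 * M(4) + 1
M(4) = 2 * M(3) + 1
M(3) = 2 * M(2) + 1
M(2) = 2 * M(1) + 1
M(1) = 1  (base case)
M(2) = 2 * 1 + 1 = 3
M(3) = 2 * 3 + 1 = 7
M(4) = 2 * 7 + 1 = 15
M(5) = 2 * 15 + 1 = 31
M(6) = 2 * 31 + 1 = 63
M(7) = 2 * 63 + 1 = 127
M(8) = 2 * 127 + 1 = 255
M(9) = 2 * 255 + 1 = 511
M(10) = 2 * 511 + 1 = 1023
M(11) = 2 * 1023 + 1 = 2047
M(12) = 2 * 2047 + 1 = 4095
M(13) = 2 * 4095 + 1 = 8191
M(14) = 2 * 8191 + 1 = 16383
M(15) = 2 * 16383 + 1 = 32767
M(16) = 2 * 32767 + 1 = 65535
M(17) = 2 * 65535 + 1 = 131071
M(18) = 2 * 131071 + 1 = 262143
M(19) = 2 * 262143 + 1 = 524287
M(20) = 2 * 524287 + 1 = 1048575
M(21) = 2 * 1048575 + 1 = 2097151
M(22) = 2 * 2097151 + 1 = 4194303
M(23) = 2 * 4194303 + 1 = 8388607
M(24) = 2 * 8388607 + 1 = 16777215
M(25) = 2 * 16777215 + 1 = 33554431
M(26) = 2 * 33554431 + 1 = 67108863
M(27) = 2 * 67108863 + 1 = 134217727
M(28) = 2 * 134217727 + 1 = 268435455

268435455


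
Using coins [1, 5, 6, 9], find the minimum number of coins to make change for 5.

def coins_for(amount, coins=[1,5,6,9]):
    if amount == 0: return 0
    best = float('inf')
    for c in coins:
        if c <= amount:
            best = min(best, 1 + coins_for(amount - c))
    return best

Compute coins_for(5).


Building up with DP:
coins_for(0) = 0
coins_for(1) = min(1+coins_for(0)=1+0=1) = 1
coins_for(2) = min(1+coins_for(1)=1+1=2) = 2
coins_for(3) = min(1+coins_for(2)=1+2=3) = 3
coins_for(4) = min(1+coins_for(3)=1+3=4) = 4
coins_for(5) = min(1+coins_for(4)=1+4=5, 1+coins_for(0)=1+0=1) = 1

1


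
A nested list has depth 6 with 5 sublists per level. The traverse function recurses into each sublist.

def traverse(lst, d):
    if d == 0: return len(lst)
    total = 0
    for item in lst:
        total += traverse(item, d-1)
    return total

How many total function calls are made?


At depth 0 (root): 1 call
At depth 1: each of 1 parents calls traverse on 5 children = 5 calls
At depth 2: each of 5 parents calls traverse on 5 children = 25 calls
At depth 3: each of 25 parents calls traverse on 5 children = 125 calls
At depth 4: each of 125 parents calls traverse on 5 children = 625 calls
At depth 5: each of 625 parents calls traverse on 5 children = 3125 calls
At depth 6: each of 3125 parents calls traverse on 5 children = 15625 calls
Total: 1 + 5 + 25 + 125 + 625 + 3125 + 15625 = 19531

19531


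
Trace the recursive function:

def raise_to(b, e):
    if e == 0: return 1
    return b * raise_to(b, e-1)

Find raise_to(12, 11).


raise_to(12, 11)
= 12 * raise_to(12, 10)
= 12 * 12 * raise_to(12, 9)
= 12 * 12 * 12 * raise_to(12, 8)
= 12 * 12 * 12 * 12 * raise_to(12, 7)
= 12 * 12 * 12 * 12 * 12 * raise_to(12, 6)
= 12 * 12 * 12 * 12 * 12 * 12 * raise_to(12, 5)
= 12 * 12 * 12 * 12 * 12 * 12 * 12 * raise_to(12, 4)
= 12 * 12 * 12 * 12 * 12 * 12 * 12 * 12 * raise_to(12, 3)
= 12 * 12 * 12 * 12 * 12 * 12 * 12 * 12 * 12 * raise_to(12, 2)
= 12 * 12 * 12 * 12 * 12 * 12 * 12 * 12 * 12 * 12 * raise_to(12, 1)
= 12 * 12 * 12 * 12 * 12 * 12 * 12 * 12 * 12 * 12 * 12 * raise_to(12, 0)
= 12 * 12 * 12 * 12 * 12 * 12 * 12 * 12 * 12 * 12 * 12 * 1
= 743008370688

743008370688


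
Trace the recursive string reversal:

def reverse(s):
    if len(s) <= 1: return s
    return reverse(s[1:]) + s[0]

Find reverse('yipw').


reverse('yipw') = reverse('ipw') + 'y'
reverse('ipw') = reverse('pw') + 'i'
reverse('pw') = reverse('w') + 'p'
reverse('w') = 'w'  (base case)
Concatenating: 'w' + 'p' + 'i' + 'y' = 'wpiy'

wpiy


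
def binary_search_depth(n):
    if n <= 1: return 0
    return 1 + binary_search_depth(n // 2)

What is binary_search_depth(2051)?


2051 / 2 = 1025
1025 / 2 = 512
512 / 2 = 256
256 / 2 = 128
128 / 2 = 64
64 / 2 = 32
32 / 2 = 16
16 / 2 = 8
8 / 2 = 4
4 / 2 = 2
2 / 2 = 1
Reached 1 after 11 halvings

11


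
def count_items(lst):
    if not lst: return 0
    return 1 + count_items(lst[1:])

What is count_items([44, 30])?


count_items([44, 30]) = 1 + count_items([30])
count_items([30]) = 1 + count_items([])
count_items([]) = 0  (base case)
Unwinding: 1 + 1 + 0 = 2

2


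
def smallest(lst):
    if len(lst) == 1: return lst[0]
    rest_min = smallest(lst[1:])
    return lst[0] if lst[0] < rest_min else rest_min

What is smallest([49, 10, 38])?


smallest([49, 10, 38]): compare 49 with smallest([10, 38])
smallest([10, 38]): compare 10 with smallest([38])
smallest([38]) = 38  (base case)
Compare 10 with 38 -> 10
Compare 49 with 10 -> 10

10


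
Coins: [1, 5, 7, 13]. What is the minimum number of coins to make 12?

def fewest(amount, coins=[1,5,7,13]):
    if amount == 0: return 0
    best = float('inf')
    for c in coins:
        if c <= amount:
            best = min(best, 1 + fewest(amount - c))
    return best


Building up with DP:
fewest(0) = 0
fewest(1) = min(1+fewest(0)=1+0=1) = 1
fewest(2) = min(1+fewest(1)=1+1=2) = 2
fewest(3) = min(1+fewest(2)=1+2=3) = 3
fewest(4) = min(1+fewest(3)=1+3=4) = 4
fewest(5) = min(1+fewest(4)=1+4=5, 1+fewest(0)=1+0=1) = 1
fewest(6) = min(1+fewest(5)=1+1=2, 1+fewest(1)=1+1=2) = 2
fewest(7) = min(1+fewest(6)=1+2=3, 1+fewest(2)=1+2=3, 1+fewest(0)=1+0=1) = 1
fewest(8) = min(1+fewest(7)=1+1=2, 1+fewest(3)=1+3=4, 1+fewest(1)=1+1=2) = 2
fewest(9) = min(1+fewest(8)=1+2=3, 1+fewest(4)=1+4=5, 1+fewest(2)=1+2=3) = 3
fewest(10) = min(1+fewest(9)=1+3=4, 1+fewest(5)=1+1=2, 1+fewest(3)=1+3=4) = 2
fewest(11) = min(1+fewest(10)=1+2=3, 1+fewest(6)=1+2=3, 1+fewest(4)=1+4=5) = 3
fewest(12) = min(1+fewest(11)=1+3=4, 1+fewest(7)=1+1=2, 1+fewest(5)=1+1=2) = 2

2


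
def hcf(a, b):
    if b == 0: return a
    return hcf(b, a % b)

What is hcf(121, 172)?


hcf(121, 172) = hcf(172, 121)
hcf(172, 121) = hcf(121, 51)
hcf(121, 51) = hcf(51, 19)
hcf(51, 19) = hcf(19, 13)
hcf(19, 13) = hcf(13, 6)
hcf(13, 6) = hcf(6, 1)
hcf(6, 1) = hcf(1, 0)
hcf(1, 0) = 1  (base case)

1


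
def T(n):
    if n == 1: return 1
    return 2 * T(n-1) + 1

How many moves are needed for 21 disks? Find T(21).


T(21) = 2 * T(20) + 1
T(20) = 2 * T(19) + 1
T(19) = 2 * T(18) + 1
T(18) = 2 * T(17) + 1
T(17) = 2 * T(16) + 1
T(16) = 2 * T(15) + 1
T(15) = 2 * T(14) + 1
T(14) = 2 * T(13) + 1
T(13) = 2 * T(12) + 1
T(12) = 2 * T(11) + 1
T(11) = 2 * T(10) + 1
T(10) = 2 * T(9) + 1
T(9) = 2 * T(8) + 1
T(8) = 2 * T(7) + 1
T(7) = 2 * T(6) + 1
T(6) = 2 * T(5) + 1
T(5) = 2 * T(4) + 1
T(4) = 2 * T(3) + 1
T(3) = 2 * T(2) + 1
T(2) = 2 * T(1) + 1
T(1) = 1  (base case)
T(2) = 2 * 1 + 1 = 3
T(3) = 2 * 3 + 1 = 7
T(4) = 2 * 7 + 1 = 15
T(5) = 2 * 15 + 1 = 31
T(6) = 2 * 31 + 1 = 63
T(7) = 2 * 63 + 1 = 127
T(8) = 2 * 127 + 1 = 255
T(9) = 2 * 255 + 1 = 511
T(10) = 2 * 511 + 1 = 1023
T(11) = 2 * 1023 + 1 = 2047
T(12) = 2 * 2047 + 1 = 4095
T(13) = 2 * 4095 + 1 = 8191
T(14) = 2 * 8191 + 1 = 16383
T(15) = 2 * 16383 + 1 = 32767
T(16) = 2 * 32767 + 1 = 65535
T(17) = 2 * 65535 + 1 = 131071
T(18) = 2 * 131071 + 1 = 262143
T(19) = 2 * 262143 + 1 = 524287
T(20) = 2 * 524287 + 1 = 1048575
T(21) = 2 * 1048575 + 1 = 2097151

2097151


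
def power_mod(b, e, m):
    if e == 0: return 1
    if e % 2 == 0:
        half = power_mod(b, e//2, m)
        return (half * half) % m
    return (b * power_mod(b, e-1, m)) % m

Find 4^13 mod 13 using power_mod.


power_mod(4, 13, 13): e is odd, compute power_mod(4, 12, 13)
  power_mod(4, 12, 13): e is even, compute power_mod(4, 6, 13)
    power_mod(4, 6, 13): e is even, compute power_mod(4, 3, 13)
      power_mod(4, 3, 13): e is odd, compute power_mod(4, 2, 13)
        power_mod(4, 2, 13): e is even, compute power_mod(4, 1, 13)
          power_mod(4, 1, 13): e is odd, compute power_mod(4, 0, 13)
          power_mod(4, 0, 13) = 1
          (4 * 1) % 13 = 4
        half=4, (4*4) % 13 = 3
      (4 * 3) % 13 = 12
    half=12, (12*12) % 13 = 1
  half=1, (1*1) % 13 = 1
(4 * 1) % 13 = 4

4


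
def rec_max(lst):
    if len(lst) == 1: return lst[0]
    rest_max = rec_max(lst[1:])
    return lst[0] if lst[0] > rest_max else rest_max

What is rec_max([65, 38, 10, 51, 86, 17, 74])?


rec_max([65, 38, 10, 51, 86, 17, 74]): compare 65 with rec_max([38, 10, 51, 86, 17, 74])
rec_max([38, 10, 51, 86, 17, 74]): compare 38 with rec_max([10, 51, 86, 17, 74])
rec_max([10, 51, 86, 17, 74]): compare 10 with rec_max([51, 86, 17, 74])
rec_max([51, 86, 17, 74]): compare 51 with rec_max([86, 17, 74])
rec_max([86, 17, 74]): compare 86 with rec_max([17, 74])
rec_max([17, 74]): compare 17 with rec_max([74])
rec_max([74]) = 74  (base case)
Compare 17 with 74 -> 74
Compare 86 with 74 -> 86
Compare 51 with 86 -> 86
Compare 10 with 86 -> 86
Compare 38 with 86 -> 86
Compare 65 with 86 -> 86

86


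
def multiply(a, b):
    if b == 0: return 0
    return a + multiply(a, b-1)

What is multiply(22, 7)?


multiply(22, 7) = 22 + multiply(22, 6)
multiply(22, 6) = 22 + multiply(22, 5)
multiply(22, 5) = 22 + multiply(22, 4)
multiply(22, 4) = 22 + multiply(22, 3)
multiply(22, 3) = 22 + multiply(22, 2)
multiply(22, 2) = 22 + multiply(22, 1)
multiply(22, 1) = 22 + multiply(22, 0)
multiply(22, 0) = 0  (base case)
Total: 22 + 22 + 22 + 22 + 22 + 22 + 22 + 0 = 154

154


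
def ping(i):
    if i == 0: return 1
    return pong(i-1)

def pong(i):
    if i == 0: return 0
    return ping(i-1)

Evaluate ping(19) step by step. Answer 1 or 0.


ping(19) = pong(18)
pong(18) = ping(17)
ping(17) = pong(16)
pong(16) = ping(15)
ping(15) = pong(14)
pong(14) = ping(13)
ping(13) = pong(12)
pong(12) = ping(11)
ping(11) = pong(10)
pong(10) = ping(9)
ping(9) = pong(8)
pong(8) = ping(7)
ping(7) = pong(6)
pong(6) = ping(5)
ping(5) = pong(4)
pong(4) = ping(3)
ping(3) = pong(2)
pong(2) = ping(1)
ping(1) = pong(0)
pong(0) = 0  (base case)
Result: 0

0


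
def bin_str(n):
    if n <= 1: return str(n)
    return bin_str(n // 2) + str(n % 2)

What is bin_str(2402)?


bin_str(2402) = bin_str(1201) + '0'
bin_str(1201) = bin_str(600) + '1'
bin_str(600) = bin_str(300) + '0'
bin_str(300) = bin_str(150) + '0'
bin_str(150) = bin_str(75) + '0'
bin_str(75) = bin_str(37) + '1'
bin_str(37) = bin_str(18) + '1'
bin_str(18) = bin_str(9) + '0'
bin_str(9) = bin_str(4) + '1'
bin_str(4) = bin_str(2) + '0'
bin_str(2) = bin_str(1) + '0'
bin_str(1) = '1'  (base case)
Concatenating: '1' + '0' + '0' + '1' + '0' + '1' + '1' + '0' + '0' + '0' + '1' + '0' = '100101100010'

100101100010


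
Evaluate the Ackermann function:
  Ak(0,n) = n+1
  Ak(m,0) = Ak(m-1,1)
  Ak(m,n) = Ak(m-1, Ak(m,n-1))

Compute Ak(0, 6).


Ak(0, 6) = 7
Result: Ak(0, 6) = 7

7


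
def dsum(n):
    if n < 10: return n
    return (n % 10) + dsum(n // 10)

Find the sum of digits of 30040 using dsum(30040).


dsum(30040) = 0 + dsum(3004)
dsum(3004) = 4 + dsum(300)
dsum(300) = 0 + dsum(30)
dsum(30) = 0 + dsum(3)
dsum(3) = 3  (base case)
Total: 0 + 4 + 0 + 0 + 3 = 7

7


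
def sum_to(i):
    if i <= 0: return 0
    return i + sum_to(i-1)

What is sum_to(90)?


sum_to(90)
= 90 + 89 + 88 + 87 + 86 + 85 + 84 + 83 + 82 + 81 + 80 + 79 + 78 + 77 + 76 + 75 + 74 + 73 + 72 + 71 + 70 + 69 + 68 + 67 + 66 + 65 + 64 + 63 + 62 + 61 + 60 + 59 + 58 + 57 + 56 + 55 + 54 + 53 + 52 + 51 + 50 + 49 + 48 + 47 + 46 + 45 + 44 + 43 + 42 + 41 + 40 + 39 + 38 + 37 + 36 + 35 + 34 + 33 + 32 + 31 + 30 + 29 + 28 + 27 + 26 + 25 + 24 + 23 + 22 + 21 + 20 + 19 + 18 + 17 + 16 + 15 + 14 + 13 + 12 + 11 + 10 + 9 + 8 + 7 + 6 + 5 + 4 + 3 + 2 + 1 + sum_to(0)
= 90 + 89 + 88 + 87 + 86 + 85 + 84 + 83 + 82 + 81 + 80 + 79 + 78 + 77 + 76 + 75 + 74 + 73 + 72 + 71 + 70 + 69 + 68 + 67 + 66 + 65 + 64 + 63 + 62 + 61 + 60 + 59 + 58 + 57 + 56 + 55 + 54 + 53 + 52 + 51 + 50 + 49 + 48 + 47 + 46 + 45 + 44 + 43 + 42 + 41 + 40 + 39 + 38 + 37 + 36 + 35 + 34 + 33 + 32 + 31 + 30 + 29 + 28 + 27 + 26 + 25 + 24 + 23 + 22 + 21 + 20 + 19 + 18 + 17 + 16 + 15 + 14 + 13 + 12 + 11 + 10 + 9 + 8 + 7 + 6 + 5 + 4 + 3 + 2 + 1 + 0
= 4095

4095


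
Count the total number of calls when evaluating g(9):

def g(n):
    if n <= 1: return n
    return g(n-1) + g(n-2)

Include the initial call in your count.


Let C(n) = total calls for g(n)
C(0) = 1, C(1) = 1
C(2) = 1 + C(1) + C(0) = 1 + 1 + 1 = 3
C(3) = 1 + C(2) + C(1) = 1 + 3 + 1 = 5
C(4) = 1 + C(3) + C(2) = 1 + 5 + 3 = 9
C(5) = 1 + C(4) + C(3) = 1 + 9 + 5 = 15
C(6) = 1 + C(5) + C(4) = 1 + 15 + 9 = 25
C(7) = 1 + C(6) + C(5) = 1 + 25 + 15 = 41
C(8) = 1 + C(7) + C(6) = 1 + 41 + 25 = 67
C(9) = 1 + C(8) + C(7) = 1 + 67 + 41 = 109

109


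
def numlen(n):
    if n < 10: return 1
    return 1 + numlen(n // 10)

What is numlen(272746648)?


numlen(272746648) = 1 + numlen(27274664)
numlen(27274664) = 1 + numlen(2727466)
numlen(2727466) = 1 + numlen(272746)
numlen(272746) = 1 + numlen(27274)
numlen(27274) = 1 + numlen(2727)
numlen(2727) = 1 + numlen(272)
numlen(272) = 1 + numlen(27)
numlen(27) = 1 + numlen(2)
numlen(2) = 1  (base case: 2 < 10)
Unwinding: 1 + 1 + 1 + 1 + 1 + 1 + 1 + 1 + 1 = 9

9


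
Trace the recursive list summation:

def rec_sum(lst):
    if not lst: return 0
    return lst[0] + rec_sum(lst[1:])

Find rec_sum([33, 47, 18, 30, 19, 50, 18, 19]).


rec_sum([33, 47, 18, 30, 19, 50, 18, 19]) = 33 + rec_sum([47, 18, 30, 19, 50, 18, 19])
rec_sum([47, 18, 30, 19, 50, 18, 19]) = 47 + rec_sum([18, 30, 19, 50, 18, 19])
rec_sum([18, 30, 19, 50, 18, 19]) = 18 + rec_sum([30, 19, 50, 18, 19])
rec_sum([30, 19, 50, 18, 19]) = 30 + rec_sum([19, 50, 18, 19])
rec_sum([19, 50, 18, 19]) = 19 + rec_sum([50, 18, 19])
rec_sum([50, 18, 19]) = 50 + rec_sum([18, 19])
rec_sum([18, 19]) = 18 + rec_sum([19])
rec_sum([19]) = 19 + rec_sum([])
rec_sum([]) = 0  (base case)
Total: 33 + 47 + 18 + 30 + 19 + 50 + 18 + 19 + 0 = 234

234


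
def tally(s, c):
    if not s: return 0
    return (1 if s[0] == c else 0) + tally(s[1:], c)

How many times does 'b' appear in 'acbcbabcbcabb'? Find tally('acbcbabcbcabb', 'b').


s[0]='a' != 'b' -> 0
s[0]='c' != 'b' -> 0
s[0]='b' == 'b' -> 1
s[0]='c' != 'b' -> 0
s[0]='b' == 'b' -> 1
s[0]='a' != 'b' -> 0
s[0]='b' == 'b' -> 1
s[0]='c' != 'b' -> 0
s[0]='b' == 'b' -> 1
s[0]='c' != 'b' -> 0
s[0]='a' != 'b' -> 0
s[0]='b' == 'b' -> 1
s[0]='b' == 'b' -> 1
Sum: 0 + 0 + 1 + 0 + 1 + 0 + 1 + 0 + 1 + 0 + 0 + 1 + 1 = 6

6


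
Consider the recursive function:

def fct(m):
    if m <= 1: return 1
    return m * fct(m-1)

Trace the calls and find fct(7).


fct(7)
= 7 * fct(6)
= 7 * 6 * fct(5)
= 7 * 6 * 5 * fct(4)
= 7 * 6 * 5 * 4 * fct(3)
= 7 * 6 * 5 * 4 * 3 * fct(2)
= 7 * 6 * 5 * 4 * 3 * 2 * fct(1)
= 7 * 6 * 5 * 4 * 3 * 2 * 1
= 5040

5040


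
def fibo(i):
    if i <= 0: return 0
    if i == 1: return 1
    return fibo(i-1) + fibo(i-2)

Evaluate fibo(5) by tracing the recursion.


Computing fibo(5) bottom-up:
fibo(0) = 0
fibo(1) = 1
fibo(2) = fibo(1) + fibo(0) = 1 + 0 = 1
fibo(3) = fibo(2) + fibo(1) = 1 + 1 = 2
fibo(4) = fibo(3) + fibo(2) = 2 + 1 = 3
fibo(5) = fibo(4) + fibo(3) = 3 + 2 = 5

5


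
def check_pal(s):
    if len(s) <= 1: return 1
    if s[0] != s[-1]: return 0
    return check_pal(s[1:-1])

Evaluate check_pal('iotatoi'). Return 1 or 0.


check_pal('iotatoi'): s[0]='i' == s[-1]='i' -> check check_pal('otato')
check_pal('otato'): s[0]='o' == s[-1]='o' -> check check_pal('tat')
check_pal('tat'): s[0]='t' == s[-1]='t' -> check check_pal('a')
check_pal('a'): len <= 1 -> return 1  (base case)
Result: 1 (palindrome)

1


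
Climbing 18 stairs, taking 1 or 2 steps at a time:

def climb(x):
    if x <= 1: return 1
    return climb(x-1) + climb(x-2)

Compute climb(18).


Building up from base cases:
climb(0) = 1
climb(1) = 1
climb(2) = climb(1) + climb(0) = 1 + 1 = 2
climb(3) = climb(2) + climb(1) = 2 + 1 = 3
climb(4) = climb(3) + climb(2) = 3 + 2 = 5
climb(5) = climb(4) + climb(3) = 5 + 3 = 8
climb(6) = climb(5) + climb(4) = 8 + 5 = 13
climb(7) = climb(6) + climb(5) = 13 + 8 = 21
climb(8) = climb(7) + climb(6) = 21 + 13 = 34
climb(9) = climb(8) + climb(7) = 34 + 21 = 55
climb(10) = climb(9) + climb(8) = 55 + 34 = 89
climb(11) = climb(10) + climb(9) = 89 + 55 = 144
climb(12) = climb(11) + climb(10) = 144 + 89 = 233
climb(13) = climb(12) + climb(11) = 233 + 144 = 377
climb(14) = climb(13) + climb(12) = 377 + 233 = 610
climb(15) = climb(14) + climb(13) = 610 + 377 = 987
climb(16) = climb(15) + climb(14) = 987 + 610 = 1597
climb(17) = climb(16) + climb(15) = 1597 + 987 = 2584
climb(18) = climb(17) + climb(16) = 2584 + 1597 = 4181

4181


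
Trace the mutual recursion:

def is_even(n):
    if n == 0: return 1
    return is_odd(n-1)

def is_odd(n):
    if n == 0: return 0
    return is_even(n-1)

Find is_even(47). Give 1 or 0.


is_even(47) = is_odd(46)
is_odd(46) = is_even(45)
is_even(45) = is_odd(44)
is_odd(44) = is_even(43)
is_even(43) = is_odd(42)
is_odd(42) = is_even(41)
is_even(41) = is_odd(40)
is_odd(40) = is_even(39)
is_even(39) = is_odd(38)
is_odd(38) = is_even(37)
is_even(37) = is_odd(36)
is_odd(36) = is_even(35)
is_even(35) = is_odd(34)
is_odd(34) = is_even(33)
is_even(33) = is_odd(32)
is_odd(32) = is_even(31)
is_even(31) = is_odd(30)
is_odd(30) = is_even(29)
is_even(29) = is_odd(28)
is_odd(28) = is_even(27)
is_even(27) = is_odd(26)
is_odd(26) = is_even(25)
is_even(25) = is_odd(24)
is_odd(24) = is_even(23)
is_even(23) = is_odd(22)
is_odd(22) = is_even(21)
is_even(21) = is_odd(20)
is_odd(20) = is_even(19)
is_even(19) = is_odd(18)
is_odd(18) = is_even(17)
is_even(17) = is_odd(16)
is_odd(16) = is_even(15)
is_even(15) = is_odd(14)
is_odd(14) = is_even(13)
is_even(13) = is_odd(12)
is_odd(12) = is_even(11)
is_even(11) = is_odd(10)
is_odd(10) = is_even(9)
is_even(9) = is_odd(8)
is_odd(8) = is_even(7)
is_even(7) = is_odd(6)
is_odd(6) = is_even(5)
is_even(5) = is_odd(4)
is_odd(4) = is_even(3)
is_even(3) = is_odd(2)
is_odd(2) = is_even(1)
is_even(1) = is_odd(0)
is_odd(0) = 0  (base case)
Result: 0

0
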